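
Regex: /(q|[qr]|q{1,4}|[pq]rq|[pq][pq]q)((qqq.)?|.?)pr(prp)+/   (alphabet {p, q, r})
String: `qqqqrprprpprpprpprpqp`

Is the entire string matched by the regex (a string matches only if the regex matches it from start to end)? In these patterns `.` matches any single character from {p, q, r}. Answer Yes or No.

No

Every match must end with `prp`, but `qqqqrprprpprpprpprpqp` does not.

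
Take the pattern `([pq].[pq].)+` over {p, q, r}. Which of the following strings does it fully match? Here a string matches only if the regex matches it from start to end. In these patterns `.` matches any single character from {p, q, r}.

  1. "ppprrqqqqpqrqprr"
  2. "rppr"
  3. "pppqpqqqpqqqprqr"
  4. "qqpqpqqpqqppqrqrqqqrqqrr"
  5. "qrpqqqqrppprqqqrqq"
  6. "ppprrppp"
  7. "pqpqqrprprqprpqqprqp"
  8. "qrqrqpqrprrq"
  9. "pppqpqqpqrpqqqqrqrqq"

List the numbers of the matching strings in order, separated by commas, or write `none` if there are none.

3, 9

1 → no match
2 → no match
3 → match
4 → no match
5 → no match
6 → no match
7 → no match
8 → no match
9 → match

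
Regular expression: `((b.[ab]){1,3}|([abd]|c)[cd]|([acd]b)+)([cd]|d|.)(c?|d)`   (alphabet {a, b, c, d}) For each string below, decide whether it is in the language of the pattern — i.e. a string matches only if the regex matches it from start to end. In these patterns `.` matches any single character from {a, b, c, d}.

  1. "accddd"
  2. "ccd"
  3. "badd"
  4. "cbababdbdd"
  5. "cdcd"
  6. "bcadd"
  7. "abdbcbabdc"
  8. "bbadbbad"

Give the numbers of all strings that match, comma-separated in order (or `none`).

2, 4, 5, 6, 7

1. "accddd" → no match
2. "ccd" → match
3. "badd" → no match
4. "cbababdbdd" → match
5. "cdcd" → match
6. "bcadd" → match
7. "abdbcbabdc" → match
8. "bbadbbad" → no match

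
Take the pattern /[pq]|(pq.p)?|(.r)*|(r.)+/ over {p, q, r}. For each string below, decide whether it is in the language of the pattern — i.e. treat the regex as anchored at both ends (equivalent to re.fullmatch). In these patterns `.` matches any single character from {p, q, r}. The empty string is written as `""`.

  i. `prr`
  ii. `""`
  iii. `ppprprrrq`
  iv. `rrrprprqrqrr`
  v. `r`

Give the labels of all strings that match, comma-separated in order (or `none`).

ii, iv

i → no match
ii → match
iii → no match
iv → match
v → no match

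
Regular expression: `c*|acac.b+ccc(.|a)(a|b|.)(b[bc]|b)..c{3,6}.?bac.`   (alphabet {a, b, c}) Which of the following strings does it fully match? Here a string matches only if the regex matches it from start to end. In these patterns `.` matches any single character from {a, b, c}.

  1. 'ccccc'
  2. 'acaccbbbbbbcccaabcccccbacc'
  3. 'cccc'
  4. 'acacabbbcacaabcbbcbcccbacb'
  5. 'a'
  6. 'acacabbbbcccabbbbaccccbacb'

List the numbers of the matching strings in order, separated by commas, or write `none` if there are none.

1, 2, 3, 6

1. 'ccccc' → match
2 → match
3. 'cccc' → match
4 → no match
5. 'a' → no match
6 → match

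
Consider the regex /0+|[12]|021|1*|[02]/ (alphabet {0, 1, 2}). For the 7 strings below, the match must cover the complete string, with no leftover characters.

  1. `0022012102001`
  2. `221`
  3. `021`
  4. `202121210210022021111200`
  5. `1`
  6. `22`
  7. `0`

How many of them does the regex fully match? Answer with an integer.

1 → no match
2 → no match
3 → match
4 → no match
5 → match
6 → no match
7 → match
Total matched: 3

3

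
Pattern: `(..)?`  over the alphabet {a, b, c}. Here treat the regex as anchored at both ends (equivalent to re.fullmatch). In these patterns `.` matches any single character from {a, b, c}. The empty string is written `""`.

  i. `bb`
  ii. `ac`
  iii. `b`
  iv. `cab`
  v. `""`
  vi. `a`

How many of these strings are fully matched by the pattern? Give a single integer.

3

i → match
ii → match
iii → no match
iv → no match
v → match
vi → no match
Total matched: 3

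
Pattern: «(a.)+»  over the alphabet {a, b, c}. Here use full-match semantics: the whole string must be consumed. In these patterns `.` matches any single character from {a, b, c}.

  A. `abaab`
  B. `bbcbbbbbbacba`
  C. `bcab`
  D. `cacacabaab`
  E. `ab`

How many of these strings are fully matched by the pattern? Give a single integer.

A → no match
B → no match — must start with `a`
C → no match — must start with `a`
D → no match — must start with `a`
E → match
Total matched: 1

1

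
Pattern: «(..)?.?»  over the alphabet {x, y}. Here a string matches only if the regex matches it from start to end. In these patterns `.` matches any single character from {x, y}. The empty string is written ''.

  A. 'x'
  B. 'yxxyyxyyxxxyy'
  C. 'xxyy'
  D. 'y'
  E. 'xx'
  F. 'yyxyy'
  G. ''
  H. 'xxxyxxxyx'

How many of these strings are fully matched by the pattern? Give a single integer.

A. 'x' → match
B → no match
C. 'xxyy' → no match
D. 'y' → match
E. 'xx' → match
F. 'yyxyy' → no match
G. '' → match
H. 'xxxyxxxyx' → no match
Total matched: 4

4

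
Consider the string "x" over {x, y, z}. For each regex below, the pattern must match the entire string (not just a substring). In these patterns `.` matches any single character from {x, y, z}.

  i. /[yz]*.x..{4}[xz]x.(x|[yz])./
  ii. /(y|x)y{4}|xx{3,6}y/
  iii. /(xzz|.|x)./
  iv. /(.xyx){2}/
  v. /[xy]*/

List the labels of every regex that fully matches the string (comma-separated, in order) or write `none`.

v

i → no match
ii → no match
iii → no match
iv → no match — must end with "xyx"
v → match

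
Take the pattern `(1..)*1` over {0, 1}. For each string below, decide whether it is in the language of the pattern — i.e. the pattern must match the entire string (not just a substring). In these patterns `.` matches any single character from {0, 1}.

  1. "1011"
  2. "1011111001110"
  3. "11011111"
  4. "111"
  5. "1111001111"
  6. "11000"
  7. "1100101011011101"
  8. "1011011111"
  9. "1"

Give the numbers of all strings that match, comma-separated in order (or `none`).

1, 5, 8, 9

1 → match
2 → no match — must end with "1"
3 → no match
4 → no match
5 → match
6 → no match — must end with "1"
7 → no match
8 → match
9 → match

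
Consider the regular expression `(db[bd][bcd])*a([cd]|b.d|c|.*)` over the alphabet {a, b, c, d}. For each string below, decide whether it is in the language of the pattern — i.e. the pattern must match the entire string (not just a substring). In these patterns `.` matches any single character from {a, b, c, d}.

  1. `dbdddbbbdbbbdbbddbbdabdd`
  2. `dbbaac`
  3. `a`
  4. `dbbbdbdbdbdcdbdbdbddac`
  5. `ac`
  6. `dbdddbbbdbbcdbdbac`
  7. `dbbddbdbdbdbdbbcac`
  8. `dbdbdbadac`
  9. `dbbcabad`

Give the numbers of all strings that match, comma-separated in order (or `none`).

1, 3, 4, 5, 6, 7, 9

1 → match
2. `dbbaac` → no match
3. `a` → match
4 → match
5. `ac` → match
6 → match
7 → match
8. `dbdbdbadac` → no match
9. `dbbcabad` → match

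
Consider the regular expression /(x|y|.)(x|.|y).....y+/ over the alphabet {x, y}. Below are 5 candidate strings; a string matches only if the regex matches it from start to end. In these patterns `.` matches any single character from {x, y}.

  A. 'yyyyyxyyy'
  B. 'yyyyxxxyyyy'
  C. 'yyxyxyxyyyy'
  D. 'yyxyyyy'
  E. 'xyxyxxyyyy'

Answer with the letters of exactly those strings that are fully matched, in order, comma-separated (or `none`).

A, B, C, E

A → match
B → match
C → match
D → no match
E → match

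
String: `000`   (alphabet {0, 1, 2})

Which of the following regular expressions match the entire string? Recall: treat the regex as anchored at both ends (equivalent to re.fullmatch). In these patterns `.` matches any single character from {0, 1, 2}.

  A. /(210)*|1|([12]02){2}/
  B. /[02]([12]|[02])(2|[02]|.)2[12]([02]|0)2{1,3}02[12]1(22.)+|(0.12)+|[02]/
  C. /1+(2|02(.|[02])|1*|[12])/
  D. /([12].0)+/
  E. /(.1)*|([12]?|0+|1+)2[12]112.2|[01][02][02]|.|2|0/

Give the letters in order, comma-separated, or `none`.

A → no match
B → no match
C → no match — must start with `1`
D → no match
E → match

E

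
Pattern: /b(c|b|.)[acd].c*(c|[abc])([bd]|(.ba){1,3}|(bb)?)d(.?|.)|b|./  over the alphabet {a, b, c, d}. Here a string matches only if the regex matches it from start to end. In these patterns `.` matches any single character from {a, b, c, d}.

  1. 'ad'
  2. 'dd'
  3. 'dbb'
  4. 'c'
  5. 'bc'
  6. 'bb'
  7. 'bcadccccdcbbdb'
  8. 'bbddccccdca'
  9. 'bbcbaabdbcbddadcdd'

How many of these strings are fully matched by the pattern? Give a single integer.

1 → no match
2 → no match
3 → no match
4 → match
5 → no match
6 → no match
7 → no match
8 → no match
9 → no match
Total matched: 1

1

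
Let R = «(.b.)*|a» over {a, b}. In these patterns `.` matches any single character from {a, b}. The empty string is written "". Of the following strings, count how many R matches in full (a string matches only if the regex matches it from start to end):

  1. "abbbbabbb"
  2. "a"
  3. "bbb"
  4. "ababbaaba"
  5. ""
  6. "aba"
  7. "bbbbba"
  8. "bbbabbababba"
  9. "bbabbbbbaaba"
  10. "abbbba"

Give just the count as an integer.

10

1 → match
2 → match
3 → match
4 → match
5 → match
6 → match
7 → match
8 → match
9 → match
10 → match
Total matched: 10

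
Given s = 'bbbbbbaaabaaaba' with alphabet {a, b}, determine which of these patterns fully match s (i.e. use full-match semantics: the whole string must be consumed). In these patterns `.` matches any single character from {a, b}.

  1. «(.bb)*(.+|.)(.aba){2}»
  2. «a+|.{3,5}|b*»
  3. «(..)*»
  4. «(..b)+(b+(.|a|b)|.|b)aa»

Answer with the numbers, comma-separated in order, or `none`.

1 → match
2 → no match
3 → no match
4 → no match — must end with 'aa'

1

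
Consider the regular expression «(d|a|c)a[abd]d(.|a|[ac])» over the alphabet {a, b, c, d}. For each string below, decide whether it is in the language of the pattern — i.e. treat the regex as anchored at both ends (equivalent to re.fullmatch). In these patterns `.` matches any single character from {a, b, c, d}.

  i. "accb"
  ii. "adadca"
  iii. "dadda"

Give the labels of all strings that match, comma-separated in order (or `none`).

i → no match
ii → no match
iii → match

iii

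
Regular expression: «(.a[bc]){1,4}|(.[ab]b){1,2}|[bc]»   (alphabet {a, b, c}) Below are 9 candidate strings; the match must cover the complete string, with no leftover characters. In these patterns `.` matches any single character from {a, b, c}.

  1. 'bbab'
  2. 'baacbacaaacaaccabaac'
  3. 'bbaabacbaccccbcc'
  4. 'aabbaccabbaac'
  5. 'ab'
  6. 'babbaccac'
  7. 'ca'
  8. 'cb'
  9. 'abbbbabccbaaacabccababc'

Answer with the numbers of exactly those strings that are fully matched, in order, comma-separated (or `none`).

6

1 → no match
2 → no match
3 → no match
4 → no match
5 → no match
6 → match
7 → no match
8 → no match
9 → no match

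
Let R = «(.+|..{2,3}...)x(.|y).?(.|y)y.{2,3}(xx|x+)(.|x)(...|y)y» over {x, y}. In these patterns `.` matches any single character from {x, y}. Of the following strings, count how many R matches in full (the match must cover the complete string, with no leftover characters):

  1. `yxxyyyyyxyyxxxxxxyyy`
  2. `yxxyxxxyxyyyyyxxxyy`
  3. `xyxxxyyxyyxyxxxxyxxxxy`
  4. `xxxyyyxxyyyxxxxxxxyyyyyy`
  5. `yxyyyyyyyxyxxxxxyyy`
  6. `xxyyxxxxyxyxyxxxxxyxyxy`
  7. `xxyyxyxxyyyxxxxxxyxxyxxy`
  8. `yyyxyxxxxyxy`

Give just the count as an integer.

1 → no match
2 → match
3 → no match
4 → no match
5 → no match
6 → match
7 → no match
8 → no match
Total matched: 2

2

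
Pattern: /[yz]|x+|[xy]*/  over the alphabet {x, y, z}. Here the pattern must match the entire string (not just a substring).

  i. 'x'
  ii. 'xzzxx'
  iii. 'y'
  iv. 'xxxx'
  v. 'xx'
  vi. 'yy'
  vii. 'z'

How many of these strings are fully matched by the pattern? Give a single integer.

6

i → match
ii → no match
iii → match
iv → match
v → match
vi → match
vii → match
Total matched: 6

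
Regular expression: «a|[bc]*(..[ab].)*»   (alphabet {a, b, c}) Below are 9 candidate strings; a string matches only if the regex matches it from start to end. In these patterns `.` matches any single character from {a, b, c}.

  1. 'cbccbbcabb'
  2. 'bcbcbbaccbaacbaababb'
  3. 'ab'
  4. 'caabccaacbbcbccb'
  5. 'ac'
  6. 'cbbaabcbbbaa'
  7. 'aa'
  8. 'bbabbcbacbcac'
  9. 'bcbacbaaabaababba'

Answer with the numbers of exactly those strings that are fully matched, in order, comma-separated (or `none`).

1, 2, 8, 9

1 → match
2 → match
3 → no match
4 → no match
5 → no match
6 → no match
7 → no match
8 → match
9 → match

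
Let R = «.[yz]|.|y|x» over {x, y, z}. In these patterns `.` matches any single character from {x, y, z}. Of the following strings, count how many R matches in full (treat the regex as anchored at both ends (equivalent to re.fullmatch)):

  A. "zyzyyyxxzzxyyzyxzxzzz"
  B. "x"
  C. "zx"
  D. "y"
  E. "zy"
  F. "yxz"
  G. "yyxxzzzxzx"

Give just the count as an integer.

3

A → no match
B. "x" → match
C. "zx" → no match
D. "y" → match
E. "zy" → match
F. "yxz" → no match
G. "yyxxzzzxzx" → no match
Total matched: 3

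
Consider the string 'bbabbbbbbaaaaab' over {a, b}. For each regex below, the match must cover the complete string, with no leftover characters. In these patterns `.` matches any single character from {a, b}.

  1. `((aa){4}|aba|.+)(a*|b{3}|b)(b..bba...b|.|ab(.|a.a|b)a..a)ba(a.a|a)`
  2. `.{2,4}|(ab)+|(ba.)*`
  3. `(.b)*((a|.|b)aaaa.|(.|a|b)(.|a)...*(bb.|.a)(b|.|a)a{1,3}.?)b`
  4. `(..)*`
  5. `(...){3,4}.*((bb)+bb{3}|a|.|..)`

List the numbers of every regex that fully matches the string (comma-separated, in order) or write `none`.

1 → no match — must end with 'a'
2 → no match
3 → match
4 → no match
5 → match

3, 5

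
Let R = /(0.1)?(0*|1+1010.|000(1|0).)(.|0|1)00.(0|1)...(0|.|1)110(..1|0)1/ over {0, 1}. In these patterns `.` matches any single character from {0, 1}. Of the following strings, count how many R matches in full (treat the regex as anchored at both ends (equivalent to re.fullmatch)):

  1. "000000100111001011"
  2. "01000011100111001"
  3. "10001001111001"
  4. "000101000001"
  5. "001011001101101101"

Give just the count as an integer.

1 → no match
2 → no match
3 → match
4 → no match
5 → no match
Total matched: 1

1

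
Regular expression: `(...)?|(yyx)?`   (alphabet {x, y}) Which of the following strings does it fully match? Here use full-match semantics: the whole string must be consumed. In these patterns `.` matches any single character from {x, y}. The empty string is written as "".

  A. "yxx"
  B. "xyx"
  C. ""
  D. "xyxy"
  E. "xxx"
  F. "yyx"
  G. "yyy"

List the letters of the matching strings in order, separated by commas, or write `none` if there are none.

A → match
B → match
C → match
D → no match
E → match
F → match
G → match

A, B, C, E, F, G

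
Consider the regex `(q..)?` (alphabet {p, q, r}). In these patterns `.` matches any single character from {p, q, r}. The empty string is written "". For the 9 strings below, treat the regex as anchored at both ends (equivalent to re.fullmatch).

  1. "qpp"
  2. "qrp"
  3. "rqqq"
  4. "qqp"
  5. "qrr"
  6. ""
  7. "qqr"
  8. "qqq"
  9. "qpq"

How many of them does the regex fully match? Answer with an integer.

8

1. "qpp" → match
2. "qrp" → match
3. "rqqq" → no match
4. "qqp" → match
5. "qrr" → match
6. "" → match
7. "qqr" → match
8. "qqq" → match
9. "qpq" → match
Total matched: 8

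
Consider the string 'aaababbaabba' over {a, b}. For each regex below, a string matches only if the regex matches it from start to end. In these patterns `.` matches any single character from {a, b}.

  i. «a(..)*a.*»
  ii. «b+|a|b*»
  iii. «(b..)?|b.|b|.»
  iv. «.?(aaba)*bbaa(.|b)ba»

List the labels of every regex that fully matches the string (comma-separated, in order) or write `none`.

i → match
ii → no match
iii → no match
iv → match

i, iv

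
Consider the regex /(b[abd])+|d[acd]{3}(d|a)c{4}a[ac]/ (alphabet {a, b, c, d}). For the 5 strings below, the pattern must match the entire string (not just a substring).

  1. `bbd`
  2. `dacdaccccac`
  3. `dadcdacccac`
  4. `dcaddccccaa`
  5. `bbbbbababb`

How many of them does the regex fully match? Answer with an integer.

1 → no match
2 → match
3 → no match
4 → match
5 → match
Total matched: 3

3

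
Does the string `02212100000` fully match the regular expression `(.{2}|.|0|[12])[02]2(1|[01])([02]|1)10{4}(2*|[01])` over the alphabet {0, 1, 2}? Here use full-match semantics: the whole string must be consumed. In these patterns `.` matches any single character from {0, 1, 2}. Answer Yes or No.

Yes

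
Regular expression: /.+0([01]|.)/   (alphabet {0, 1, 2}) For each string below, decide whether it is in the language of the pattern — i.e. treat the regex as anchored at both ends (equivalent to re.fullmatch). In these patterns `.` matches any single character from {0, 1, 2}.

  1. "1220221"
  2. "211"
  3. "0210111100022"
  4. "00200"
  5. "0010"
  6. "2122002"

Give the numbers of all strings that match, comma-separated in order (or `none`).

1. "1220221" → no match
2. "211" → no match
3 → no match
4. "00200" → match
5. "0010" → no match
6. "2122002" → match

4, 6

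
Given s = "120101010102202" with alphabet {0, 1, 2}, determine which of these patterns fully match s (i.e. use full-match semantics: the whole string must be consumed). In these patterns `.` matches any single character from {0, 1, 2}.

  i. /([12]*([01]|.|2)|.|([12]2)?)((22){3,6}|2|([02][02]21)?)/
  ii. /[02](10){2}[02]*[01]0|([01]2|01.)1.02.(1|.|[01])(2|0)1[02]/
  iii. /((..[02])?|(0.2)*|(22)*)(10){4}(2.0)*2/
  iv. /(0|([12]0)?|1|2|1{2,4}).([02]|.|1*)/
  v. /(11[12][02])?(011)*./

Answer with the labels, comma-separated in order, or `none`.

i → no match
ii → no match
iii → match
iv → no match
v → no match

iii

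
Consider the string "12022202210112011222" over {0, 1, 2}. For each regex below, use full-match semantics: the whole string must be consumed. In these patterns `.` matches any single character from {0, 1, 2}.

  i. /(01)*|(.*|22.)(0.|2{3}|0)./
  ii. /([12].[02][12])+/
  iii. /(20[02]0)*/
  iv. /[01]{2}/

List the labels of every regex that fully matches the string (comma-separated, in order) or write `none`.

ii

i → no match
ii → match
iii → no match
iv → no match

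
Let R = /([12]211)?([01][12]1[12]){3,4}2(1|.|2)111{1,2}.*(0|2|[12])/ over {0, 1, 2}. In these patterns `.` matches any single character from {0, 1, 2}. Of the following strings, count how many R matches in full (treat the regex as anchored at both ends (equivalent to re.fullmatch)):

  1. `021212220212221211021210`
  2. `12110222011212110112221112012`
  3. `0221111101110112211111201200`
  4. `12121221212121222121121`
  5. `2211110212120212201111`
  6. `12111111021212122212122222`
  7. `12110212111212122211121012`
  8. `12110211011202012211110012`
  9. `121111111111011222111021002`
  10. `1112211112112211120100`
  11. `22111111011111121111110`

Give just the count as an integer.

1 → no match
2 → no match
3 → no match
4 → no match
5 → no match
6 → no match
7 → match
8 → no match
9 → match
10 → no match
11 → no match
Total matched: 2

2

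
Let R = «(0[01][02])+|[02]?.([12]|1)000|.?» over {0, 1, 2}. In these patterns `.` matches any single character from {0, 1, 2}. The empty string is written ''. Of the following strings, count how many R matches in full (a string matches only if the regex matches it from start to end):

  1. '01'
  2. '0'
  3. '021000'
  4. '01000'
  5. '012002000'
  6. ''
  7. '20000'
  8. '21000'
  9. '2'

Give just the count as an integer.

7

1. '01' → no match
2. '0' → match
3. '021000' → match
4. '01000' → match
5. '012002000' → match
6. '' → match
7. '20000' → no match
8. '21000' → match
9. '2' → match
Total matched: 7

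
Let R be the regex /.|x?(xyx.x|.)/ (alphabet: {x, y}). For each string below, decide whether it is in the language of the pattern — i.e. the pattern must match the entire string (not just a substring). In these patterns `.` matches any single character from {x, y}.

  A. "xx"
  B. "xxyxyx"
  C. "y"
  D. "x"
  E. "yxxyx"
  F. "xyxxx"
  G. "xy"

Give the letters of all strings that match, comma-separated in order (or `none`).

A, B, C, D, F, G

A → match
B → match
C → match
D → match
E → no match
F → match
G → match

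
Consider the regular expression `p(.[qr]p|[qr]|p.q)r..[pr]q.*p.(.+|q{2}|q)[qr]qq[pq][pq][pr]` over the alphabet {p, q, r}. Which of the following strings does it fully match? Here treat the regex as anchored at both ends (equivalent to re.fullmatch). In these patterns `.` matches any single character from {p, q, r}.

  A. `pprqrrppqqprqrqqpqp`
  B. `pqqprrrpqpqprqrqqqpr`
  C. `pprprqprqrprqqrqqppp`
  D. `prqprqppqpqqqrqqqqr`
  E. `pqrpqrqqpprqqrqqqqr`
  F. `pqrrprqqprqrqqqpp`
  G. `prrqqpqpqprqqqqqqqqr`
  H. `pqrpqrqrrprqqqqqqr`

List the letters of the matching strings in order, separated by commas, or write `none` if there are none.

A → match
B → match
C → match
D → match
E → match
F → match
G → match
H → match

A, B, C, D, E, F, G, H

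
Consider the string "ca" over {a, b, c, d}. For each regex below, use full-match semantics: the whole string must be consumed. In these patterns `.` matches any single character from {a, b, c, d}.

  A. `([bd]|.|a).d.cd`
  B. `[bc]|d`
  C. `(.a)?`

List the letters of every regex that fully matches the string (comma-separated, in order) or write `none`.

A → no match — must end with "cd"
B → no match
C → match

C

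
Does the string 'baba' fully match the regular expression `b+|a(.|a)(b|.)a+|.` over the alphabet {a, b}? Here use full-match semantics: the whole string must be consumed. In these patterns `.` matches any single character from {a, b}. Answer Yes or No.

No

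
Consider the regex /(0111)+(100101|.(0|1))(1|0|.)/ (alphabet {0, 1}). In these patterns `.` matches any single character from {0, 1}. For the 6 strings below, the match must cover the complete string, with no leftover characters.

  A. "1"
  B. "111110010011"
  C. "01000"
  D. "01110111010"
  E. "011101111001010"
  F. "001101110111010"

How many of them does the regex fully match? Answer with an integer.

2

A. "1" → no match — must start with "0111"
B. "111110010011" → no match — must start with "0111"
C. "01000" → no match — must start with "0111"
D. "01110111010" → match
E → match
F → no match — must start with "0111"
Total matched: 2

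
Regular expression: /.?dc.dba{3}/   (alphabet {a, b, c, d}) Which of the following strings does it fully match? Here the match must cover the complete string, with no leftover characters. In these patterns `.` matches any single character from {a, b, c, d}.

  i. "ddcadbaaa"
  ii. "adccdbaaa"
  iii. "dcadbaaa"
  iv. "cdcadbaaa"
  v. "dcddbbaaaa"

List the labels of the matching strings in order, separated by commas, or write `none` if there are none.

i, ii, iii, iv

i → match
ii → match
iii → match
iv → match
v → no match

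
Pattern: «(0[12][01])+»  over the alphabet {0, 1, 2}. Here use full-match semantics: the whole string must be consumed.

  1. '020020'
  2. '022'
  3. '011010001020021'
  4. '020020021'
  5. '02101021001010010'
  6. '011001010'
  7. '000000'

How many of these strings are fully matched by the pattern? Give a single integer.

2

1. '020020' → match
2. '022' → no match
3 → no match
4. '020020021' → match
5 → no match
6. '011001010' → no match
7. '000000' → no match
Total matched: 2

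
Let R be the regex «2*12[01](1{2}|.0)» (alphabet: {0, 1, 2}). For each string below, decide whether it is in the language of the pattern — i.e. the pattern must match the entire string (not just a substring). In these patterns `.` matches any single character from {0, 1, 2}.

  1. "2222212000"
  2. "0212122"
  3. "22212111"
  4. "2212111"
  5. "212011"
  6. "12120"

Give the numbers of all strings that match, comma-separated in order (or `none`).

1, 3, 4, 5, 6

1 → match
2 → no match
3 → match
4 → match
5 → match
6 → match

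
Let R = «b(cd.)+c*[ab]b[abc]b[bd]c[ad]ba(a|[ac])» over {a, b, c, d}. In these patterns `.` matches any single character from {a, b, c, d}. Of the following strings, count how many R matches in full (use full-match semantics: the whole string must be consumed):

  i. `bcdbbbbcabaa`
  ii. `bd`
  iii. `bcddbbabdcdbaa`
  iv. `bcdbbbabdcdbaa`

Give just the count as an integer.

2

i → no match
ii → no match — must start with `bcd`
iii → match
iv → match
Total matched: 2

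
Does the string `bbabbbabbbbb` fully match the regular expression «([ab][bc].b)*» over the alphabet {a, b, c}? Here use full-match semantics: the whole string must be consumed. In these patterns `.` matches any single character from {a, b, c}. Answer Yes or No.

Yes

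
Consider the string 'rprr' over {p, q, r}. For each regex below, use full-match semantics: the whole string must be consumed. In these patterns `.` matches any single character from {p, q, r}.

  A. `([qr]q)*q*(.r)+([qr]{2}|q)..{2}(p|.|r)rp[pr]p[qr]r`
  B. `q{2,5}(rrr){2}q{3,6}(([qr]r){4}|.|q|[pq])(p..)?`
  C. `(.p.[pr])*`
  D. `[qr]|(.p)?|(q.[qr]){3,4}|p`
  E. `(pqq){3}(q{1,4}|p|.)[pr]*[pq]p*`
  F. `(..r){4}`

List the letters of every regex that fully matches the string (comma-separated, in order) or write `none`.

A → no match
B → no match — must start with 'q'
C → match
D → no match
E → no match — must start with 'pqq'
F → no match

C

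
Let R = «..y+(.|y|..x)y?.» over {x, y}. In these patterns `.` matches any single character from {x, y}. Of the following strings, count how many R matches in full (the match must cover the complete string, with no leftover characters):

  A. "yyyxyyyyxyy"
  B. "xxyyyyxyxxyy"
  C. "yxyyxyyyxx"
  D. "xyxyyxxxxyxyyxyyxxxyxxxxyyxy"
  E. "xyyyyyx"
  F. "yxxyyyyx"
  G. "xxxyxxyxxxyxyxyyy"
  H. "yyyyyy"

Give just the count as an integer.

2

A. "yyyxyyyyxyy" → no match
B. "xxyyyyxyxxyy" → no match
C. "yxyyxyyyxx" → no match
D → no match
E. "xyyyyyx" → match
F. "yxxyyyyx" → no match
G → no match
H. "yyyyyy" → match
Total matched: 2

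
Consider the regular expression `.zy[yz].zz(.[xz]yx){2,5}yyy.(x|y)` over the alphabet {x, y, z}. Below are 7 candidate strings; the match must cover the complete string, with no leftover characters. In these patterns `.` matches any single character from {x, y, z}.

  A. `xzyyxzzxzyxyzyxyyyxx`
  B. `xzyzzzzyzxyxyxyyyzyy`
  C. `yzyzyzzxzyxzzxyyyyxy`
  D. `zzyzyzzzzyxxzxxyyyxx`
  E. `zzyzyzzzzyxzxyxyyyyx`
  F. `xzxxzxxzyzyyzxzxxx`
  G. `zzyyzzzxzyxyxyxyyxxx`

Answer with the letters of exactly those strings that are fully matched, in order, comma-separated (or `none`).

A, E

A → match
B → no match
C → no match
D → no match
E → match
F → no match
G → no match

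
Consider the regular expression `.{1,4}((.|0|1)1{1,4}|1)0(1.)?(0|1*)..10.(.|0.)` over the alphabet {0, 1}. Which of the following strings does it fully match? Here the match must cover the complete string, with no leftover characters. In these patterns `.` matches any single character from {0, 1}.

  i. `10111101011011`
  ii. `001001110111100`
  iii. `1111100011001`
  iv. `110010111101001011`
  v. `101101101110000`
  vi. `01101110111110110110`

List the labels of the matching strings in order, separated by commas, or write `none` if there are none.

i → match
ii → no match
iii → match
iv → no match
v → match
vi → no match

i, iii, v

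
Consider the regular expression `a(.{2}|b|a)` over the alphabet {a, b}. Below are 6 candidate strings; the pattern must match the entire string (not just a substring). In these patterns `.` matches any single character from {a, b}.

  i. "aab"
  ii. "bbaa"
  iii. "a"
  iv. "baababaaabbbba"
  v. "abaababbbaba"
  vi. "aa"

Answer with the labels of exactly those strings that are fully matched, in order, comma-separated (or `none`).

i, vi

i → match
ii → no match — must start with "a"
iii → no match
iv → no match — must start with "a"
v → no match
vi → match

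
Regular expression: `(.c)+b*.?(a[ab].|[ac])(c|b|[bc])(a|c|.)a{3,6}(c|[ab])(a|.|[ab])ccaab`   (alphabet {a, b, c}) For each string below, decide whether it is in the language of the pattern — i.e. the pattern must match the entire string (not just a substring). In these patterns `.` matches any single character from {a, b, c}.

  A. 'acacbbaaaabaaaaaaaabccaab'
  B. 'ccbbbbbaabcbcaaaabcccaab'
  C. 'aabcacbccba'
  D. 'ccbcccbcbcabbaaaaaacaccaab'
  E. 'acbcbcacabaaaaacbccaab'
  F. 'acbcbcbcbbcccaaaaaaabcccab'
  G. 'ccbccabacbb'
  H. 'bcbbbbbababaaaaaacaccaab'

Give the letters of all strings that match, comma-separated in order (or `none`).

A → match
B → match
C → no match — must end with 'ccaab'
D → match
E → match
F → no match — must end with 'ccaab'
G → no match — must end with 'ccaab'
H → match

A, B, D, E, H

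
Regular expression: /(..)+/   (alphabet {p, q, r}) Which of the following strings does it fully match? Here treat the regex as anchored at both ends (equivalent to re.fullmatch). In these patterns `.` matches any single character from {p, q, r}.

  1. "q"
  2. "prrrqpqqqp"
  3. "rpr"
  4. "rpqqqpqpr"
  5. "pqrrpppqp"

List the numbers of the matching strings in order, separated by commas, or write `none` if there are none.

2

1. "q" → no match
2. "prrrqpqqqp" → match
3. "rpr" → no match
4. "rpqqqpqpr" → no match
5. "pqrrpppqp" → no match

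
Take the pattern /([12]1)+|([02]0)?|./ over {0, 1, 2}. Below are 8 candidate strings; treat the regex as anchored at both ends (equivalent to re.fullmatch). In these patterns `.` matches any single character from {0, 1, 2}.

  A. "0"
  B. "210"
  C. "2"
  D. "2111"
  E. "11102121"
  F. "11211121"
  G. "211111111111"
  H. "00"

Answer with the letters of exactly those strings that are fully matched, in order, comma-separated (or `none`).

A → match
B → no match
C → match
D → match
E → no match
F → match
G → match
H → match

A, C, D, F, G, H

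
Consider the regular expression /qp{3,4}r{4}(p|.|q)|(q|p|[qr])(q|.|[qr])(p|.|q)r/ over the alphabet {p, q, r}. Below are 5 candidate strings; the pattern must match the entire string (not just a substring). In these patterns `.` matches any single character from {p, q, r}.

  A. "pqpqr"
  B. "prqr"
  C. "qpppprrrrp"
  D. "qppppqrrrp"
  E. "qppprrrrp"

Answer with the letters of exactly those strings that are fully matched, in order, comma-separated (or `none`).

B, C, E

A. "pqpqr" → no match
B. "prqr" → match
C. "qpppprrrrp" → match
D. "qppppqrrrp" → no match
E. "qppprrrrp" → match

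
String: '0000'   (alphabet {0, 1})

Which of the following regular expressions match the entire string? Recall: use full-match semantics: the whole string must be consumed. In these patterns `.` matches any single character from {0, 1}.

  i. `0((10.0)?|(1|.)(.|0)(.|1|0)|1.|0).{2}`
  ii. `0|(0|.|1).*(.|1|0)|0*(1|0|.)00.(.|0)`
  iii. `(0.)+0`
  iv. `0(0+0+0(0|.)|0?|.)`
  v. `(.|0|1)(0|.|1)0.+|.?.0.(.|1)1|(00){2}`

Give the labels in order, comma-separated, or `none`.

i → match
ii → match
iii → no match
iv → no match
v → match

i, ii, v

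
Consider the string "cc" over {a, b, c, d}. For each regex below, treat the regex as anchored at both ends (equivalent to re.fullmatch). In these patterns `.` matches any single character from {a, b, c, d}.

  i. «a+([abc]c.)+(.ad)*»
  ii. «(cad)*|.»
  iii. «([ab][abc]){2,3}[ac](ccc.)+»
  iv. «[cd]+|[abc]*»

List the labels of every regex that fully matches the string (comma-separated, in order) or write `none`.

i → no match — must start with "a"
ii → no match
iii → no match
iv → match

iv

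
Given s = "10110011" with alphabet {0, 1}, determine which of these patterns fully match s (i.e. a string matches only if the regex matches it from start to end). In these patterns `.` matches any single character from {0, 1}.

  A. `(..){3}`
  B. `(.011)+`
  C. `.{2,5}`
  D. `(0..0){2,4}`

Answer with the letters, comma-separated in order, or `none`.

A → no match
B → match
C → no match
D → no match — must start with "0"

B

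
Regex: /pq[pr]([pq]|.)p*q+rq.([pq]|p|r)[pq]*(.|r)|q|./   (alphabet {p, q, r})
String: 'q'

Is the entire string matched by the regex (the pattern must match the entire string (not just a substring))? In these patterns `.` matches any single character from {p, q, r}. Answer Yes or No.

Yes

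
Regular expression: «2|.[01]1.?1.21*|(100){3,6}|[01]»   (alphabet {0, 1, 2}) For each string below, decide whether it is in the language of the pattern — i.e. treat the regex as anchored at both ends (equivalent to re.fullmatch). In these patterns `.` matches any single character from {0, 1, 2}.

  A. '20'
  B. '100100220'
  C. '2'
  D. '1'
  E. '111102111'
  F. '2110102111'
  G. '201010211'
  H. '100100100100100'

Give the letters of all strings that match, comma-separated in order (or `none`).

C, D, E, F, G, H

A → no match
B → no match
C → match
D → match
E → match
F → match
G → match
H → match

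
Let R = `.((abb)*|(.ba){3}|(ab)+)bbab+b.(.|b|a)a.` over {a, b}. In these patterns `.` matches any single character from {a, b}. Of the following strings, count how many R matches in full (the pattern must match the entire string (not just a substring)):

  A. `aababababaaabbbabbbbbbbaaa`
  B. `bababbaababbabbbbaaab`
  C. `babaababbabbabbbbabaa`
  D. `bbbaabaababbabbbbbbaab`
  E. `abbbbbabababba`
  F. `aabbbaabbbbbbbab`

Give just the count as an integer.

A → no match
B → match
C → match
D → match
E → no match
F → no match
Total matched: 3

3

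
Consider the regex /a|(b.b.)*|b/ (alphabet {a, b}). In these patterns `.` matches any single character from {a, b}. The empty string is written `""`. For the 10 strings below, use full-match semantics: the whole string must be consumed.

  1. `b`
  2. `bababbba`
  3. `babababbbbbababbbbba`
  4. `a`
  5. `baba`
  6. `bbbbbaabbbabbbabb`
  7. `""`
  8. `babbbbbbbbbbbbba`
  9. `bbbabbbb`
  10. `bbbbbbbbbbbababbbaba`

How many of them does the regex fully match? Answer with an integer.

1 → match
2 → match
3 → match
4 → match
5 → match
6 → no match
7 → match
8 → match
9 → match
10 → match
Total matched: 9

9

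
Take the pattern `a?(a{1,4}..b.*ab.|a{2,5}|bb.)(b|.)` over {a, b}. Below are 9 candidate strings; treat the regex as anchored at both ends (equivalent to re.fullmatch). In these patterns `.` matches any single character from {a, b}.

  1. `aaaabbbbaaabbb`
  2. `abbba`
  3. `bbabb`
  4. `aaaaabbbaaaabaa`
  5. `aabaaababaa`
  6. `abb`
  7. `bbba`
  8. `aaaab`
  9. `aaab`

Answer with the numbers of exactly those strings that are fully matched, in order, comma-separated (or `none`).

1 → match
2 → match
3 → no match
4 → match
5 → no match
6 → no match
7 → match
8 → match
9 → match

1, 2, 4, 7, 8, 9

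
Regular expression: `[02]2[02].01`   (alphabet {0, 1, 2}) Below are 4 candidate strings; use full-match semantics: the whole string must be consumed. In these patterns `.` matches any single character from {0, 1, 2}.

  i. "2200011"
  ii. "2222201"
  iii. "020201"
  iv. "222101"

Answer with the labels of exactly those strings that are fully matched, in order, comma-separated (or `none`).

i → no match — must end with "01"
ii → no match
iii → match
iv → match

iii, iv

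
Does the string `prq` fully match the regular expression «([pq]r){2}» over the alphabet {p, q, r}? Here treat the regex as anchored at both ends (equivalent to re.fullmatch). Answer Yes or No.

Every match must end with `r`, but `prq` does not.

No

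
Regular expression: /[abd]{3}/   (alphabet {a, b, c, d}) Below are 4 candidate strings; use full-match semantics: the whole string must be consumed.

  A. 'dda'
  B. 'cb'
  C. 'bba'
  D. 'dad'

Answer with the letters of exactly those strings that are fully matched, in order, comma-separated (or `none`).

A, C, D

A → match
B → no match
C → match
D → match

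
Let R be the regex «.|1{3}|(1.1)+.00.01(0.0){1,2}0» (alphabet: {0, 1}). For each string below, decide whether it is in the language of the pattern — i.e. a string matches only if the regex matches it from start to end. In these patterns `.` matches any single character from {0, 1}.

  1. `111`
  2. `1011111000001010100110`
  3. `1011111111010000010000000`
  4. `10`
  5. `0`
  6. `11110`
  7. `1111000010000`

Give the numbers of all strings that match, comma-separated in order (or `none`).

1, 3, 5, 7

1. `111` → match
2 → no match
3 → match
4. `10` → no match
5. `0` → match
6. `11110` → no match
7 → match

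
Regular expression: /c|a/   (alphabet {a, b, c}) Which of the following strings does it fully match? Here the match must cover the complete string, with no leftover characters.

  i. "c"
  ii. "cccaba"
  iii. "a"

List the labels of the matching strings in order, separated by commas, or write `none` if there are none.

i. "c" → match
ii. "cccaba" → no match
iii. "a" → match

i, iii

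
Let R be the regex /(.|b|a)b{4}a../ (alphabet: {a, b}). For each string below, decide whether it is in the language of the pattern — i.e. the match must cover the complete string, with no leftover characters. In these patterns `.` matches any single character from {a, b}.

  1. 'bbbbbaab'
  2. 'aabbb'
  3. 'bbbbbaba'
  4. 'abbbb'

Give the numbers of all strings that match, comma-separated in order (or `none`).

1, 3

1. 'bbbbbaab' → match
2. 'aabbb' → no match
3. 'bbbbbaba' → match
4. 'abbbb' → no match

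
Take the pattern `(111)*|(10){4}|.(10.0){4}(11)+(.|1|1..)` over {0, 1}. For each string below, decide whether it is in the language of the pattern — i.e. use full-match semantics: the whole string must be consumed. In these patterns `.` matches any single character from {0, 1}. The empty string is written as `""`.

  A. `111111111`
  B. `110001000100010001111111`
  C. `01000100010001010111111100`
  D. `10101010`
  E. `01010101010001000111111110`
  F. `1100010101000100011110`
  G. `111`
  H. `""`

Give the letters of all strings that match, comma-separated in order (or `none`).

A → match
B → match
C → match
D → match
E → match
F → match
G → match
H → match

A, B, C, D, E, F, G, H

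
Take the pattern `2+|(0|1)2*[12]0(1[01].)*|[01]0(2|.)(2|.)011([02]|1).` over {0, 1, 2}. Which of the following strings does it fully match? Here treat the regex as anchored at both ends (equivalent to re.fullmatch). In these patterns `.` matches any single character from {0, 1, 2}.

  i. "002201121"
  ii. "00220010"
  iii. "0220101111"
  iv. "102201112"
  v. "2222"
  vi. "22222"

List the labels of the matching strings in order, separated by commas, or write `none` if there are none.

i, iii, iv, v, vi

i → match
ii → no match
iii → match
iv → match
v → match
vi → match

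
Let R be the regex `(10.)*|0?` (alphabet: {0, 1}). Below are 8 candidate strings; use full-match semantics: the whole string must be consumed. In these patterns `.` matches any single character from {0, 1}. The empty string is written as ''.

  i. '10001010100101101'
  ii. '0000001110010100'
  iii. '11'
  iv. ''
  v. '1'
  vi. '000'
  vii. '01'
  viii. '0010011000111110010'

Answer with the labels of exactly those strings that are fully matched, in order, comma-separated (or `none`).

i → no match
ii → no match
iii → no match
iv → match
v → no match
vi → no match
vii → no match
viii → no match

iv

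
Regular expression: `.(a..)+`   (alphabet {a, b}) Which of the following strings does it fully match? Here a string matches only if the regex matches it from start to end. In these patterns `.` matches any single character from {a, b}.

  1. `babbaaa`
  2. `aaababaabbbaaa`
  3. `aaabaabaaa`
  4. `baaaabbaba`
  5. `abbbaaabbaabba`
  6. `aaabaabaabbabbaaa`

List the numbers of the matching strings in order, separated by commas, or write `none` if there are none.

1, 3, 4

1 → match
2 → no match
3 → match
4 → match
5 → no match
6 → no match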